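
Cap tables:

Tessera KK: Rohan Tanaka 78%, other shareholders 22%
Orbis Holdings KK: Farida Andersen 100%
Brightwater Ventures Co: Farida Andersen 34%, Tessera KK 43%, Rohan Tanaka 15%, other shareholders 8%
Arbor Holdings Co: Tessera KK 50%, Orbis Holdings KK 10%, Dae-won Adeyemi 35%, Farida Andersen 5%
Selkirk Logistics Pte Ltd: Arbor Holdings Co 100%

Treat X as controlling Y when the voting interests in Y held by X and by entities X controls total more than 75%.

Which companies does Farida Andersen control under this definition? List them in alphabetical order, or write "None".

Orbis Holdings KK

Farida holds 100% of Orbis, so Farida controls Orbis.
No other company's threshold is met.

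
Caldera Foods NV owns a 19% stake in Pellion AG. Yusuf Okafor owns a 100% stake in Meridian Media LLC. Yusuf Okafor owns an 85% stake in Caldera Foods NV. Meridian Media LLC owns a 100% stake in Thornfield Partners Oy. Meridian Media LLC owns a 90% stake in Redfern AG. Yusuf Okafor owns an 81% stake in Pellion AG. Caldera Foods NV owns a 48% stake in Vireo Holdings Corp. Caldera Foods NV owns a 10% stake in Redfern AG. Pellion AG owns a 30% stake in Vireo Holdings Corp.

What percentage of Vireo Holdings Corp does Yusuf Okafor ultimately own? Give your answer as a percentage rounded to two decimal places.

69.95%

Yusuf reaches Vireo along 3 paths.
Via Caldera → Pellion: 85% × 19% × 30% = 4.845%.
Via Pellion: 81% × 30% = 24.3%.
Via Caldera: 85% × 48% = 40.8%.
Total: 4.845% + 24.3% + 40.8% = 69.945%.
Rounded: 69.95%.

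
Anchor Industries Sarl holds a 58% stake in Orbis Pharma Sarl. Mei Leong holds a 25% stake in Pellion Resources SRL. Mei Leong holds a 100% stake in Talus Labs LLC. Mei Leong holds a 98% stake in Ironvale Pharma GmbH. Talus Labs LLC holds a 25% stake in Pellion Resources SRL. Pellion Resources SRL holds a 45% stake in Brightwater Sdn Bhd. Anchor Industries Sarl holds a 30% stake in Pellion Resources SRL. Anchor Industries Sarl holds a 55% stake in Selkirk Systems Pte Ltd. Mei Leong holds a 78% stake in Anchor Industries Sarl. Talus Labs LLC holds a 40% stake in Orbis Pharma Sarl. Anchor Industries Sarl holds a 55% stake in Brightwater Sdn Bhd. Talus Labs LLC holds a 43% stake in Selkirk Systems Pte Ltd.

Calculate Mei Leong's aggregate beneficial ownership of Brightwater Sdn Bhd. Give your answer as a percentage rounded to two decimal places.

75.93%

Mei reaches Brightwater along 4 paths.
Via Talus → Pellion: 100% × 25% × 45% = 11.25%.
Via Pellion: 25% × 45% = 11.25%.
Via Anchor → Pellion: 78% × 30% × 45% = 10.53%.
Via Anchor: 78% × 55% = 42.9%.
Total: 11.25% + 11.25% + 10.53% + 42.9% = 75.93%.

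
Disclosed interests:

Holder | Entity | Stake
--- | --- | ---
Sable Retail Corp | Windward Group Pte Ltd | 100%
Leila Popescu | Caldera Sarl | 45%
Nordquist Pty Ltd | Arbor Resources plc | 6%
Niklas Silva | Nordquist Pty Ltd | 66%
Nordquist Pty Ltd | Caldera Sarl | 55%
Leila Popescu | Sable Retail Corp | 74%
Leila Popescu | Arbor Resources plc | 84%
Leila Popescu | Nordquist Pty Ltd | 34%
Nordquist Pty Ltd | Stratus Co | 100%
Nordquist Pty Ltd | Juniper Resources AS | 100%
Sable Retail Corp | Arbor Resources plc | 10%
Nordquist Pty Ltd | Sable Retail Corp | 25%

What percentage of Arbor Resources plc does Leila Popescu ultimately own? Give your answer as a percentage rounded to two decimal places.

94.29%

Leila reaches Arbor along 4 paths.
Direct stake: 84% = 84%.
Via Nordquist: 34% × 6% = 2.04%.
Via Sable: 74% × 10% = 7.4%.
Via Nordquist → Sable: 34% × 25% × 10% = 0.85%.
Total: 84% + 2.04% + 7.4% + 0.85% = 94.29%.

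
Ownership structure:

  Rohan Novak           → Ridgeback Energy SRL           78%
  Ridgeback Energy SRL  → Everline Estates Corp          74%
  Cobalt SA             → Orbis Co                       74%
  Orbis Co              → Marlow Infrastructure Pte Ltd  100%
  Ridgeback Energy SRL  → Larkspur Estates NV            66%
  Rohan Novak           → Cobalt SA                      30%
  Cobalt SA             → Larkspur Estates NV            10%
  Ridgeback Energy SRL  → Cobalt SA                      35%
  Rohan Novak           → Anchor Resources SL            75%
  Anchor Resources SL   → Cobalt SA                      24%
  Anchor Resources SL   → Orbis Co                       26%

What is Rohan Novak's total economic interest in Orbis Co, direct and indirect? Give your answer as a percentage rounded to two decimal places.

Rohan reaches Orbis along 4 paths.
Via Anchor: 75% × 26% = 19.5%.
Via Ridgeback → Cobalt: 78% × 35% × 74% = 20.202%.
Via Anchor → Cobalt: 75% × 24% × 74% = 13.32%.
Via Cobalt: 30% × 74% = 22.2%.
Total: 19.5% + 20.202% + 13.32% + 22.2% = 75.222%.
Rounded: 75.22%.

75.22%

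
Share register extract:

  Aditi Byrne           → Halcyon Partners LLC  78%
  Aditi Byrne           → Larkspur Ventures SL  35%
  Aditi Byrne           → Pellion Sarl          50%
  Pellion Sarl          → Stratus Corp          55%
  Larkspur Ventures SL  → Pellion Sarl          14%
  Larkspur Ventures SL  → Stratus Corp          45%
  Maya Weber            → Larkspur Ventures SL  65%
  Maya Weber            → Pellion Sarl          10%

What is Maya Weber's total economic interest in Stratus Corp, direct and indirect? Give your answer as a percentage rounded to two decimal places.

Maya reaches Stratus along 3 paths.
Via Larkspur: 65% × 45% = 29.25%.
Via Pellion: 10% × 55% = 5.5%.
Via Larkspur → Pellion: 65% × 14% × 55% = 5.005%.
Total: 29.25% + 5.5% + 5.005% = 39.755%.
Rounded: 39.76%.

39.76%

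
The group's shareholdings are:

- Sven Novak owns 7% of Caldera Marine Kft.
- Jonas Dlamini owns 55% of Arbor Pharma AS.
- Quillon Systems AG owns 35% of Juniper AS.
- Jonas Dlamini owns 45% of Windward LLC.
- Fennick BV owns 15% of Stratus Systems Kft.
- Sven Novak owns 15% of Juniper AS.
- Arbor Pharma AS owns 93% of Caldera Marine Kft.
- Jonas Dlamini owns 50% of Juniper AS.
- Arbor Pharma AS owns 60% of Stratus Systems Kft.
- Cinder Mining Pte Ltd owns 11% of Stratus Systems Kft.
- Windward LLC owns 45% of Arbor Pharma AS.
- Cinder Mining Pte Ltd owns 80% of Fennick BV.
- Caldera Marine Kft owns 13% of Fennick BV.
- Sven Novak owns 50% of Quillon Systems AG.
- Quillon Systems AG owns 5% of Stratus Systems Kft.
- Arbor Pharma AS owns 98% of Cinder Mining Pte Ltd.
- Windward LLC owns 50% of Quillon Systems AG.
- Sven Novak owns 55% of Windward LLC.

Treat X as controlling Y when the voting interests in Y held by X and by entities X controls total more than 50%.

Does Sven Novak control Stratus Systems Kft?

No

Sven holds 55% of Windward, so Sven controls Windward.
Sven and Windward together hold 50% + 50% = 100% of Quillon, so Sven controls Quillon.
In Stratus, Sven's side holds only 5%, not > 50%.
So Sven does not control Stratus.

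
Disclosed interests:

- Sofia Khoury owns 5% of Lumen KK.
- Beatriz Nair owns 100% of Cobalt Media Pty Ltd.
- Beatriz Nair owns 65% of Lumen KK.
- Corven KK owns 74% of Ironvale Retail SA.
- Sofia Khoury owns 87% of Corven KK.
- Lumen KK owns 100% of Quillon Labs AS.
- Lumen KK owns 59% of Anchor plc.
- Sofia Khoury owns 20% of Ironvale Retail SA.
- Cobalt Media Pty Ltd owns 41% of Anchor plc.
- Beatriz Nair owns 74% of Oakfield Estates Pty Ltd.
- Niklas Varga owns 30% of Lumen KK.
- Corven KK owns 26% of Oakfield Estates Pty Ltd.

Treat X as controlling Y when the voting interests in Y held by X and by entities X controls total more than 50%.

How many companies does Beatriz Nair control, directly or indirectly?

5

Beatriz holds 100% of Cobalt, so Beatriz controls Cobalt.
Beatriz holds 65% of Lumen, so Beatriz controls Lumen.
Lumen and Cobalt together hold 59% + 41% = 100% of Anchor, so Beatriz controls Anchor.
Lumen holds 100% of Quillon, so Beatriz controls Quillon.
Beatriz holds 74% of Oakfield, so Beatriz controls Oakfield.
No other company's threshold is met.
Beatriz controls 5 companies.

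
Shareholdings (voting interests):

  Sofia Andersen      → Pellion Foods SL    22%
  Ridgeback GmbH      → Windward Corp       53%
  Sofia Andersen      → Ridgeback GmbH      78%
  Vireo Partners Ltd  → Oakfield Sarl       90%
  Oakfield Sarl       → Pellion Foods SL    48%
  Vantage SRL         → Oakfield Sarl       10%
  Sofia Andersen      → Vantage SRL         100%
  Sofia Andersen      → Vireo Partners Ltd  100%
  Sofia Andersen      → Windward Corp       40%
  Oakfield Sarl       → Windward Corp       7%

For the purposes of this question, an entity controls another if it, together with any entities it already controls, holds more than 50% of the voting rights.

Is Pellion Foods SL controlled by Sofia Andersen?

Yes

Sofia holds 100% of Vireo, so Sofia controls Vireo.
Sofia holds 100% of Vantage, so Sofia controls Vantage.
Vantage and Vireo together hold 10% + 90% = 100% of Oakfield, so Sofia controls Oakfield.
Oakfield and Sofia together hold 48% + 22% = 70% of Pellion, so Sofia controls Pellion.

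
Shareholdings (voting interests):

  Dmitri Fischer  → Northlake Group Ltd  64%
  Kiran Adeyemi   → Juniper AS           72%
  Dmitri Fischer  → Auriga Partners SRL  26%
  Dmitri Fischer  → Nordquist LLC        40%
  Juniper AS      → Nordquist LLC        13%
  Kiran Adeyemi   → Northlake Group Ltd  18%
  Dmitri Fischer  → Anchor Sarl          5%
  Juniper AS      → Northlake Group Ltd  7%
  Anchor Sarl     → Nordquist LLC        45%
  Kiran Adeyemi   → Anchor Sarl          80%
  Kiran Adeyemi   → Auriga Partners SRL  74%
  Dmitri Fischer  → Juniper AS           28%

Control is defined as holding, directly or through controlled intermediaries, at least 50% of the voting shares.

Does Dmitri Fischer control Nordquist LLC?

No

Dmitri holds 64% of Northlake, so Dmitri controls Northlake.
In Nordquist, Dmitri's side holds only 40%, not ≥ 50%.
So Dmitri does not control Nordquist.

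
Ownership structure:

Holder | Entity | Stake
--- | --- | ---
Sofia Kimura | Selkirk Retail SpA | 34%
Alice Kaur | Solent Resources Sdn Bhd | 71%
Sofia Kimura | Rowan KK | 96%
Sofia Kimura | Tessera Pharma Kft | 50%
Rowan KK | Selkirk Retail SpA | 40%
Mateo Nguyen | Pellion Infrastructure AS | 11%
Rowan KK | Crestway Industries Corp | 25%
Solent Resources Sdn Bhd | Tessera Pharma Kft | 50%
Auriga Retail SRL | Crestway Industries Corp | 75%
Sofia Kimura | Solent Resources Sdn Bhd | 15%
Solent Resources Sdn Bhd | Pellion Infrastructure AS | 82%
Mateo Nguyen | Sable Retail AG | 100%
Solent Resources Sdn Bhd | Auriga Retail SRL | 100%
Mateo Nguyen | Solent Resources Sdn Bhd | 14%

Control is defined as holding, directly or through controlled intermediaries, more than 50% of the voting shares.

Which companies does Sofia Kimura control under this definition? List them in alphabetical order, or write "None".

Rowan KK, Selkirk Retail SpA

Sofia holds 96% of Rowan, so Sofia controls Rowan.
Sofia and Rowan together hold 34% + 40% = 74% of Selkirk, so Sofia controls Selkirk.
No other company's threshold is met.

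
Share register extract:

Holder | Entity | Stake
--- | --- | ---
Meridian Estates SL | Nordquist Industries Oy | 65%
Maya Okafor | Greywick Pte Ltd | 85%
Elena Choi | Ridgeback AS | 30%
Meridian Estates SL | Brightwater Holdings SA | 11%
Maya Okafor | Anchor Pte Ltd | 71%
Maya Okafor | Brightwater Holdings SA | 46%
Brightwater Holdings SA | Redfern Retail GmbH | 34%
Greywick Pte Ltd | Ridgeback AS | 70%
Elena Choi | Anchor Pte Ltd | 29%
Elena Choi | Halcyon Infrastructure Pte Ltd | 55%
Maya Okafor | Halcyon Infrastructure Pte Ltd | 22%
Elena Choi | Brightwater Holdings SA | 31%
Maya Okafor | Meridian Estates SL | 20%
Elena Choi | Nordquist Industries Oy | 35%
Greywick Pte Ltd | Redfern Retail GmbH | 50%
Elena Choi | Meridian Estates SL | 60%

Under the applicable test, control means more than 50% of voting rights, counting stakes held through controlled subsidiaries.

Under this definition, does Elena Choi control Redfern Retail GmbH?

Elena holds 60% of Meridian, so Elena controls Meridian.
Elena holds 55% of Halcyon, so Elena controls Halcyon.
Meridian and Elena together hold 65% + 35% = 100% of Nordquist, so Elena controls Nordquist.
Neither Elena nor any entity Elena controls holds any voting interest in Redfern.
So Elena does not control Redfern.

No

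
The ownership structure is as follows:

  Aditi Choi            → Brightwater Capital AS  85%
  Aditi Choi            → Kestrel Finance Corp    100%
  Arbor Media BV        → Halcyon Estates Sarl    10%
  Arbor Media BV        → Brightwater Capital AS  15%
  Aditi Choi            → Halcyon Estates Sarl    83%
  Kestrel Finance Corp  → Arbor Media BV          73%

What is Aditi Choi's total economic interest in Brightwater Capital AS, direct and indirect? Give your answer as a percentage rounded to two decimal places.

Aditi reaches Brightwater along 2 paths.
Direct stake: 85% = 85%.
Via Kestrel → Arbor: 100% × 73% × 15% = 10.95%.
Total: 85% + 10.95% = 95.95%.

95.95%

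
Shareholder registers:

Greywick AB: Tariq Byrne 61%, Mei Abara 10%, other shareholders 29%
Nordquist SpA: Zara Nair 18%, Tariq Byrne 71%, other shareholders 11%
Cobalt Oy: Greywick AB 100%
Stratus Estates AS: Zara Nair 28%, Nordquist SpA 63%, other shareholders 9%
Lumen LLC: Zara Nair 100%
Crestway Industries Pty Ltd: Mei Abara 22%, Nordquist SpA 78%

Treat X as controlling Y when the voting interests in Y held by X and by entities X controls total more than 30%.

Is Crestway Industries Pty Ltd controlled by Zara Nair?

Zara holds 100% of Lumen, so Zara controls Lumen.
Neither Zara nor any entity Zara controls holds any voting interest in Crestway.
So Zara does not control Crestway.

No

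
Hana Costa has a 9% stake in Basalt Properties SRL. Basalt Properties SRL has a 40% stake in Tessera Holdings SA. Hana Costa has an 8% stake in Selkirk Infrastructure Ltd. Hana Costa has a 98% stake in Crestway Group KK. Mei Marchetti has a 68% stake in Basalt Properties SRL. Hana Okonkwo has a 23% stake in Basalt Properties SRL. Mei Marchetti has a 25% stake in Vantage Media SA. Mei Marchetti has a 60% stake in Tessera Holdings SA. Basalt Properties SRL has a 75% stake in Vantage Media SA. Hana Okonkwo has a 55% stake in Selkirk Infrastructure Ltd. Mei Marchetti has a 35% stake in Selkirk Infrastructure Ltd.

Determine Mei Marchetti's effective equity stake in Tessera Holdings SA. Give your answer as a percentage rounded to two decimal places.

87.20%

Mei reaches Tessera along 2 paths.
Direct stake: 60% = 60%.
Via Basalt: 68% × 40% = 27.2%.
Total: 60% + 27.2% = 87.2%.
Rounded: 87.20%.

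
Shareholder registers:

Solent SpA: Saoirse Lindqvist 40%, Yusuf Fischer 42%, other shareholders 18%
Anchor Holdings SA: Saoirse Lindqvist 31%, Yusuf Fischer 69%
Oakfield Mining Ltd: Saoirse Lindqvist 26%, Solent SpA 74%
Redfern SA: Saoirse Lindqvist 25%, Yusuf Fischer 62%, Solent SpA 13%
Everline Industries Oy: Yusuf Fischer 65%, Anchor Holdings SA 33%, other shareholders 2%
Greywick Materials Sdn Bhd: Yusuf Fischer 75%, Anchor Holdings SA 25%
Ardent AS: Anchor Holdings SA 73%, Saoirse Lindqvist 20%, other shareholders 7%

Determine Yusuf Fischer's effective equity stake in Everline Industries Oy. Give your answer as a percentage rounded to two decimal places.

87.77%

Yusuf reaches Everline along 2 paths.
Direct stake: 65% = 65%.
Via Anchor: 69% × 33% = 22.77%.
Total: 65% + 22.77% = 87.77%.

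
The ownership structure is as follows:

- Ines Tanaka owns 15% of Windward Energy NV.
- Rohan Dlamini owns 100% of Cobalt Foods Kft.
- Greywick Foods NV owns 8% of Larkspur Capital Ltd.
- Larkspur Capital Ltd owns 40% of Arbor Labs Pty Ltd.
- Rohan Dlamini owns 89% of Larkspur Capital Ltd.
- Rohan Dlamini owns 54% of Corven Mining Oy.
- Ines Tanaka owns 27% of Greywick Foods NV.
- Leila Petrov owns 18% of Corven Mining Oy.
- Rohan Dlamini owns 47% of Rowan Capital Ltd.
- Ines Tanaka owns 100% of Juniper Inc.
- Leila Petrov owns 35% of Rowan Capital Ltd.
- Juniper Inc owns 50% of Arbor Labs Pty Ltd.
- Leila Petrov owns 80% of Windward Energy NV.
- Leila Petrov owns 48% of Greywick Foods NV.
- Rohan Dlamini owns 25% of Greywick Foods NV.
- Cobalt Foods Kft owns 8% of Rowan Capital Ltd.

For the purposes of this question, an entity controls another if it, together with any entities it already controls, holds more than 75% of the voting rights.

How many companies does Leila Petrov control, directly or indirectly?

Leila holds 80% of Windward, so Leila controls Windward.
No other company's threshold is met.
Leila controls 1 company.

1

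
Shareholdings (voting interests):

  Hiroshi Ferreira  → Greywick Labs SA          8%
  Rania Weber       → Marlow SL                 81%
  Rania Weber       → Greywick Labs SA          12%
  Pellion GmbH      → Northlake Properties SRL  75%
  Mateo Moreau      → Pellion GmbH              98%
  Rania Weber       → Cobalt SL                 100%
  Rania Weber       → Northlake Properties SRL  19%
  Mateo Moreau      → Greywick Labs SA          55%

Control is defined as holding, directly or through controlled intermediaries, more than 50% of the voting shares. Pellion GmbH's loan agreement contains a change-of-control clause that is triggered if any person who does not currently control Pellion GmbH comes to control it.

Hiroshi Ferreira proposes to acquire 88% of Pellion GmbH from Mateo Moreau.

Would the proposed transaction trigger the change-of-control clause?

Yes

The purchase adds only to Hiroshi's holdings (Mateo's stake shrinks), so Hiroshi is the only person who could newly come to control Pellion.
Hiroshi's largest direct stake is 8% in Greywick, which does not meet the threshold, so Hiroshi controls no company.
Neither Hiroshi nor any entity Hiroshi controls holds any voting interest in Pellion.
So before the transaction, Hiroshi does not control Pellion.
After the purchase, Hiroshi holds 88% of Pellion directly, and Mateo's stake falls to 10%.
Hiroshi holds 88% of Pellion, so Hiroshi controls Pellion.
Hiroshi did not control Pellion before and does after, so the clause is triggered.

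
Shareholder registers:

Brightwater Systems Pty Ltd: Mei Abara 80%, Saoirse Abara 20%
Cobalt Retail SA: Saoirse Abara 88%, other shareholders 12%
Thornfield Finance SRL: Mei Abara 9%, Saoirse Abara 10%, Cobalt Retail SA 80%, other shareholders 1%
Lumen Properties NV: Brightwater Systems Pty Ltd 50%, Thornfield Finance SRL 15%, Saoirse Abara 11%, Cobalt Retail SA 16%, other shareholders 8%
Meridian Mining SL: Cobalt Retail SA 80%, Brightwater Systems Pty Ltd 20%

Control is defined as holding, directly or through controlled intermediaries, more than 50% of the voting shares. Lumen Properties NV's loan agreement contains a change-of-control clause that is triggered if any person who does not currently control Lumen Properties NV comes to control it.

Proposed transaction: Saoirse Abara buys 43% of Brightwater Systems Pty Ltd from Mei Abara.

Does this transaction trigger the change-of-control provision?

The purchase adds only to Saoirse's holdings (Mei's stake shrinks), so Saoirse is the only person who could newly come to control Lumen.
Saoirse holds 88% of Cobalt, so Saoirse controls Cobalt.
Saoirse and Cobalt together hold 10% + 80% = 90% of Thornfield, so Saoirse controls Thornfield.
Cobalt holds 80% of Meridian, so Saoirse controls Meridian.
In Lumen, Saoirse's side holds only 15% + 11% + 16% = 42%, not > 50%.
So before the transaction, Saoirse does not control Lumen.
After the purchase, Saoirse's direct stake in Brightwater rises to 20% + 43% = 63%, and Mei's stake falls to 37%.
Saoirse holds 63% of Brightwater, so Saoirse controls Brightwater.
Brightwater and Thornfield and Saoirse and Cobalt together hold 50% + 15% + 11% + 16% = 92% of Lumen, so Saoirse controls Lumen.
Saoirse did not control Lumen before and does after, so the clause is triggered.

Yes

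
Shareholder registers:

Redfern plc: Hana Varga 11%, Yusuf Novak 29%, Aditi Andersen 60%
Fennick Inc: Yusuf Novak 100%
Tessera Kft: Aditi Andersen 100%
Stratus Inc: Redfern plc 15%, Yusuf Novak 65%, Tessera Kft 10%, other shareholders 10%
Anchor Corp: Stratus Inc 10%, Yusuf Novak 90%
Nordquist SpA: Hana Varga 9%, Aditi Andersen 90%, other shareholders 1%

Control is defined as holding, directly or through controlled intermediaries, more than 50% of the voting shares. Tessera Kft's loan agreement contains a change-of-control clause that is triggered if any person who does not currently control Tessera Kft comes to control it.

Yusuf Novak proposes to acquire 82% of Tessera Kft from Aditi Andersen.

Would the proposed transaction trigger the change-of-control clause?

Yes

The purchase adds only to Yusuf's holdings (Aditi's stake shrinks), so Yusuf is the only person who could newly come to control Tessera.
Yusuf holds 100% of Fennick, so Yusuf controls Fennick.
Yusuf holds 65% of Stratus, so Yusuf controls Stratus.
Stratus and Yusuf together hold 10% + 90% = 100% of Anchor, so Yusuf controls Anchor.
Neither Yusuf nor any entity Yusuf controls holds any voting interest in Tessera.
So before the transaction, Yusuf does not control Tessera.
After the purchase, Yusuf holds 82% of Tessera directly, and Aditi's stake falls to 18%.
Yusuf holds 82% of Tessera, so Yusuf controls Tessera.
Yusuf did not control Tessera before and does after, so the clause is triggered.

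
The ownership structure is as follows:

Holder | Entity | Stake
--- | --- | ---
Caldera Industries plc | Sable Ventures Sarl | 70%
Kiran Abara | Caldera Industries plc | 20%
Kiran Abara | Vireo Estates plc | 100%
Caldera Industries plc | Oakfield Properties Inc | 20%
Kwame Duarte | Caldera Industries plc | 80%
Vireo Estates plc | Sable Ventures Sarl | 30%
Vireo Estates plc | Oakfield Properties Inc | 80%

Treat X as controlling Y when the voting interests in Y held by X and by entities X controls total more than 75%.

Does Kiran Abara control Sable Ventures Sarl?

No

Kiran holds 100% of Vireo, so Kiran controls Vireo.
Vireo holds 80% of Oakfield, so Kiran controls Oakfield.
In Sable, Kiran's side holds only 30%, not > 75%.
So Kiran does not control Sable.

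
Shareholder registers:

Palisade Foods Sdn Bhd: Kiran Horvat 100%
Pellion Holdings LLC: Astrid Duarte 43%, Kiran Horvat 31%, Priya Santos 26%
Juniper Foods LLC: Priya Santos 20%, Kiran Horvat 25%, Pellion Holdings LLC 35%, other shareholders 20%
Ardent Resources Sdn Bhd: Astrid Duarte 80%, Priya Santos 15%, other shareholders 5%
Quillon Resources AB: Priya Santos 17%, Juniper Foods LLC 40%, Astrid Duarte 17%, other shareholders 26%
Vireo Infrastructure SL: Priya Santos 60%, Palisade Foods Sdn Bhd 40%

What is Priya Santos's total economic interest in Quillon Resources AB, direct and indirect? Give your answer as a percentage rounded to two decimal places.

Priya reaches Quillon along 3 paths.
Direct stake: 17% = 17%.
Via Juniper: 20% × 40% = 8%.
Via Pellion → Juniper: 26% × 35% × 40% = 3.64%.
Total: 17% + 8% + 3.64% = 28.64%.

28.64%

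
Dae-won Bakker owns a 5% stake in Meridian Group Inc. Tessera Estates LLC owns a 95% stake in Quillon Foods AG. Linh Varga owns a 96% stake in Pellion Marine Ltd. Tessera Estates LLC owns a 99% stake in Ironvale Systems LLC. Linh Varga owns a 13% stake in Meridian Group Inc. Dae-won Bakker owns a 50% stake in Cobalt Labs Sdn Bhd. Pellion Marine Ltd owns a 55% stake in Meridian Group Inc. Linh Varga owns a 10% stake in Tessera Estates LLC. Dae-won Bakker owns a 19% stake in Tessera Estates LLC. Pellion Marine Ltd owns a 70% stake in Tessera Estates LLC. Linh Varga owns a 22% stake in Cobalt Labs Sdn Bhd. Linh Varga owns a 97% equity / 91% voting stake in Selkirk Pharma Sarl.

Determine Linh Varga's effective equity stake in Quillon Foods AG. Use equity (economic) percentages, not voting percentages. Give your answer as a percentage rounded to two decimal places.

73.34%

Linh reaches Quillon along 2 paths.
Via Pellion → Tessera: 96% × 70% × 95% = 63.84%.
Via Tessera: 10% × 95% = 9.5%.
Total: 63.84% + 9.5% = 73.34%.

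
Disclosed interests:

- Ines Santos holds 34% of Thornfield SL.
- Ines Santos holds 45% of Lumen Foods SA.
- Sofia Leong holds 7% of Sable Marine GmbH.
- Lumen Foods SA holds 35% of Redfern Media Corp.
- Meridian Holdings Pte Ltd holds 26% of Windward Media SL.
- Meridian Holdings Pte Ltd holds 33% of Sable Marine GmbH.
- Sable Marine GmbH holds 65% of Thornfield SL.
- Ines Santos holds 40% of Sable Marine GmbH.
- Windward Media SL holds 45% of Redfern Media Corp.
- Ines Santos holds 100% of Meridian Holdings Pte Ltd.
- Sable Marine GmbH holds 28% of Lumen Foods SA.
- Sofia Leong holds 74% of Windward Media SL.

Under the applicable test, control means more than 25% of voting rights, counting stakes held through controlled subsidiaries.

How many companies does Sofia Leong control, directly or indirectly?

Sofia holds 74% of Windward, so Sofia controls Windward.
Windward holds 45% of Redfern, so Sofia controls Redfern.
No other company's threshold is met.
Sofia controls 2 companies.

2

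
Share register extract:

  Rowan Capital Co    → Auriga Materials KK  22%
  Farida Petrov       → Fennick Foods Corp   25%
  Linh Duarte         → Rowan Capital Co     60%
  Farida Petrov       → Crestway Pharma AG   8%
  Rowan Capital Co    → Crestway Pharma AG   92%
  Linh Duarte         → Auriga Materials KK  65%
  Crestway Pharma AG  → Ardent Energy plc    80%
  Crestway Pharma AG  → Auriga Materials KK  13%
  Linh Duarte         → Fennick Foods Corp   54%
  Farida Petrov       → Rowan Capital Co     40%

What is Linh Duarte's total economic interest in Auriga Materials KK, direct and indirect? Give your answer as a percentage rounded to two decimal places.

Linh reaches Auriga along 3 paths.
Via Rowan → Crestway: 60% × 92% × 13% = 7.176%.
Via Rowan: 60% × 22% = 13.2%.
Direct stake: 65% = 65%.
Total: 7.176% + 13.2% + 65% = 85.376%.
Rounded: 85.38%.

85.38%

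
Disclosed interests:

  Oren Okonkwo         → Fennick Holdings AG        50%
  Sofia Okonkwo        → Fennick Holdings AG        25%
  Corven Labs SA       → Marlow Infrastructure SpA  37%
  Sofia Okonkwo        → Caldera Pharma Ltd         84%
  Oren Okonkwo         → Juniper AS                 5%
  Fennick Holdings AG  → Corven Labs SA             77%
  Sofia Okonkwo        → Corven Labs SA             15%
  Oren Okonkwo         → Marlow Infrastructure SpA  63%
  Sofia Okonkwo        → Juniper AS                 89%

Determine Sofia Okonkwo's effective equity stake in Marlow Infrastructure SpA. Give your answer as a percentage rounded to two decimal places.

12.67%

Sofia reaches Marlow along 2 paths.
Via Corven: 15% × 37% = 5.55%.
Via Fennick → Corven: 25% × 77% × 37% = 7.1225%.
Total: 5.55% + 7.1225% = 12.6725%.
Rounded: 12.67%.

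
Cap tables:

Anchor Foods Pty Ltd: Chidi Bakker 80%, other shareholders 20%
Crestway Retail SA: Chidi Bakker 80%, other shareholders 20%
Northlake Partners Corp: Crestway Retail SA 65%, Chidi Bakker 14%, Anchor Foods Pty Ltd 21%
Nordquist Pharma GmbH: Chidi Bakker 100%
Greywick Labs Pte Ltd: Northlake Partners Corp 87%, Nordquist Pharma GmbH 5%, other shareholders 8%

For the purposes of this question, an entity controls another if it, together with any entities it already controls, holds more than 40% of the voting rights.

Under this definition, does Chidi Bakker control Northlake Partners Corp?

Yes

Chidi holds 80% of Anchor, so Chidi controls Anchor.
Chidi holds 80% of Crestway, so Chidi controls Crestway.
Crestway and Chidi and Anchor together hold 65% + 14% + 21% = 100% of Northlake, so Chidi controls Northlake.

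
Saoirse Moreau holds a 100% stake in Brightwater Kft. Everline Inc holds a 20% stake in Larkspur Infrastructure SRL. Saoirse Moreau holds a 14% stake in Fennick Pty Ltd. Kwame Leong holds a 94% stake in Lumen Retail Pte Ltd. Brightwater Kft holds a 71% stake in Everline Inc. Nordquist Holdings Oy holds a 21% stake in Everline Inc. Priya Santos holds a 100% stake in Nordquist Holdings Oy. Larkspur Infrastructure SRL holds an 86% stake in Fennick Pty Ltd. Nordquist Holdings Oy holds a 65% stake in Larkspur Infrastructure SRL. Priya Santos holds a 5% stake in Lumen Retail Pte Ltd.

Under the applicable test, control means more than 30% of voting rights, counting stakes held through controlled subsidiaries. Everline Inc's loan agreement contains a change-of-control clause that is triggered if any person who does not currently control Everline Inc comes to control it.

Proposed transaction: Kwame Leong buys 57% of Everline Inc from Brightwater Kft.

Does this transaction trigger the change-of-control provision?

The purchase adds only to Kwame's holdings (Brightwater's stake shrinks), so Kwame is the only person who could newly come to control Everline.
Kwame holds 94% of Lumen, so Kwame controls Lumen.
Neither Kwame nor any entity Kwame controls holds any voting interest in Everline.
So before the transaction, Kwame does not control Everline.
After the purchase, Kwame holds 57% of Everline directly, and Brightwater's stake falls to 14%.
Kwame holds 57% of Everline, so Kwame controls Everline.
Kwame did not control Everline before and does after, so the clause is triggered.

Yes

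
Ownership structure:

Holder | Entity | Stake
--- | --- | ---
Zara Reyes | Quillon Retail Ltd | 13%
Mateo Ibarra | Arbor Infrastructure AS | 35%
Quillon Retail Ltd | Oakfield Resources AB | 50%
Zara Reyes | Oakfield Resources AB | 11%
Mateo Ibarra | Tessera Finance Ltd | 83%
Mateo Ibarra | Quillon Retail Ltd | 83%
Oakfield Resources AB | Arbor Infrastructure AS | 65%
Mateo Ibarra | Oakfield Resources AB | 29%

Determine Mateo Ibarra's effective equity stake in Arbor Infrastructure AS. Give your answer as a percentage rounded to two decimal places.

80.83%

Mateo reaches Arbor along 3 paths.
Via Oakfield: 29% × 65% = 18.85%.
Via Quillon → Oakfield: 83% × 50% × 65% = 26.975%.
Direct stake: 35% = 35%.
Total: 18.85% + 26.975% + 35% = 80.825%.
Rounded: 80.83%.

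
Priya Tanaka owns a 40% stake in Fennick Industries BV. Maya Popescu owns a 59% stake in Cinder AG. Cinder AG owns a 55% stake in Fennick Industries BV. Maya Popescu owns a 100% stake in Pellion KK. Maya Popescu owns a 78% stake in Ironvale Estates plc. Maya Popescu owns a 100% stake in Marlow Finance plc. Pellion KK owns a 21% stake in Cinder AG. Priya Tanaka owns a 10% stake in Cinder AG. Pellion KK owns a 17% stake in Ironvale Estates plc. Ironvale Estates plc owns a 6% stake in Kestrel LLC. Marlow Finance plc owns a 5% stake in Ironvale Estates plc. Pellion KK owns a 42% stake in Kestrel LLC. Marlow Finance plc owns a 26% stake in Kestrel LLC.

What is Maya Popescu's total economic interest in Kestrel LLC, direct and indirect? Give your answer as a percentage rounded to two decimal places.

74.00%

Maya reaches Kestrel along 5 paths.
Via Pellion: 100% × 42% = 42%.
Via Marlow → Ironvale: 100% × 5% × 6% = 0.3%.
Via Ironvale: 78% × 6% = 4.68%.
Via Pellion → Ironvale: 100% × 17% × 6% = 1.02%.
Via Marlow: 100% × 26% = 26%.
Total: 42% + 0.3% + 4.68% + 1.02% + 26% = 74%.
Rounded: 74.00%.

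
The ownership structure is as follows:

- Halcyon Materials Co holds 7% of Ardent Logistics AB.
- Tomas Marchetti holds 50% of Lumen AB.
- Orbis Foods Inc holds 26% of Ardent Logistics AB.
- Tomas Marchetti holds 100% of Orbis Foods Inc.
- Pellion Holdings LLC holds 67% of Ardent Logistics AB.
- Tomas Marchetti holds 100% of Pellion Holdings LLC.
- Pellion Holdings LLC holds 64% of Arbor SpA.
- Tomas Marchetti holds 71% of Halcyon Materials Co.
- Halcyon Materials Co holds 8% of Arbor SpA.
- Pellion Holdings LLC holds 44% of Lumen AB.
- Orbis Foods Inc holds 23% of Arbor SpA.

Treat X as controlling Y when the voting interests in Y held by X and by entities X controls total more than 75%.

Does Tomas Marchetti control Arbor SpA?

Yes

Tomas holds 100% of Pellion, so Tomas controls Pellion.
Tomas holds 100% of Orbis, so Tomas controls Orbis.
Pellion and Orbis together hold 64% + 23% = 87% of Arbor, so Tomas controls Arbor.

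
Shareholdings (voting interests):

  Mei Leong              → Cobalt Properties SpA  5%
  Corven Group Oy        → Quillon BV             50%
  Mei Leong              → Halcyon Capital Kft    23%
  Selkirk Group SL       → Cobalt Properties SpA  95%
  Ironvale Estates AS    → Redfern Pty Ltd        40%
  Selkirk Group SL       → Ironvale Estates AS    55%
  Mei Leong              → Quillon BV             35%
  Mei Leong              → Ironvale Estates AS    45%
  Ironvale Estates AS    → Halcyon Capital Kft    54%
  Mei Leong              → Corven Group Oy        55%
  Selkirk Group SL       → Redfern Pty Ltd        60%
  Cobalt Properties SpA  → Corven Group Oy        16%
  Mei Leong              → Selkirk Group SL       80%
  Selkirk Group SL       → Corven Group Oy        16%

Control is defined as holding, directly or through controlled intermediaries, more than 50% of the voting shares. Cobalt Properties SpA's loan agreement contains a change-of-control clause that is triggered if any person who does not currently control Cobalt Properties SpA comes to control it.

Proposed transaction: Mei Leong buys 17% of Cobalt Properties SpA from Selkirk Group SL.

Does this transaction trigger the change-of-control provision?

The purchase adds only to Mei's holdings (Selkirk's stake shrinks), so Mei is the only person who could newly come to control Cobalt.
Mei holds 80% of Selkirk, so Mei controls Selkirk.
Selkirk and Mei together hold 95% + 5% = 100% of Cobalt, so Mei controls Cobalt.
So Mei already controls Cobalt before the transaction.
After the purchase, Mei's direct stake in Cobalt rises to 5% + 17% = 22%, and Selkirk's stake falls to 78%.
Mei controlled Cobalt already, so this is not a new person acquiring control; every other person's position is unchanged or reduced.
No new person acquires control, so the clause is not triggered.

No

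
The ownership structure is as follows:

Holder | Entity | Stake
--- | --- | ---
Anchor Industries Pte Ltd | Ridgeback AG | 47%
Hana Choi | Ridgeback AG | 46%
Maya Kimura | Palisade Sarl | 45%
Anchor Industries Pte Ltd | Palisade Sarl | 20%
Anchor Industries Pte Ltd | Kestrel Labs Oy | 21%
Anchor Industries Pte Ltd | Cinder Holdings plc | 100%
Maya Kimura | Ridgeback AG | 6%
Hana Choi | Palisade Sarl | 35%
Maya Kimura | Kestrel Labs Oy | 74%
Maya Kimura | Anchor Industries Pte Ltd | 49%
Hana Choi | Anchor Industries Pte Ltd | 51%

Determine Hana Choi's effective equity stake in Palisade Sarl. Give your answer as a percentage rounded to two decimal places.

45.20%

Hana reaches Palisade along 2 paths.
Direct stake: 35% = 35%.
Via Anchor: 51% × 20% = 10.2%.
Total: 35% + 10.2% = 45.2%.
Rounded: 45.20%.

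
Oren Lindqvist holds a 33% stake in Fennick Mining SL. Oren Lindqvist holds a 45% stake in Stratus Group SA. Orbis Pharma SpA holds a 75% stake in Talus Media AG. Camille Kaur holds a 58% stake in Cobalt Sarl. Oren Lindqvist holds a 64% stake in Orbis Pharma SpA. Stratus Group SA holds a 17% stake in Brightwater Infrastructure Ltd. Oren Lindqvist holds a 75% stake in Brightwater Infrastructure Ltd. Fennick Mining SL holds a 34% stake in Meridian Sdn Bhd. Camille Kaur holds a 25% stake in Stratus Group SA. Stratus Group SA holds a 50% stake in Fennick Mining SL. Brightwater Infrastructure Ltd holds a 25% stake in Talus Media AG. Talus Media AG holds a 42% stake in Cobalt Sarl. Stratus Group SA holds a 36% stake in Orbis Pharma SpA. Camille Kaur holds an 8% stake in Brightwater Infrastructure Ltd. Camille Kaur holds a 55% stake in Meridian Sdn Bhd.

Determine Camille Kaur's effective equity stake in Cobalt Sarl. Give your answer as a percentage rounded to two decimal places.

Camille reaches Cobalt along 4 paths.
Direct stake: 58% = 58%.
Via Brightwater → Talus: 8% × 25% × 42% = 0.84%.
Via Stratus → Brightwater → Talus: 25% × 17% × 25% × 42% = 0.44625%.
Via Stratus → Orbis → Talus: 25% × 36% × 75% × 42% = 2.835%.
Total: 58% + 0.84% + 0.44625% + 2.835% = 62.12125%.
Rounded: 62.12%.

62.12%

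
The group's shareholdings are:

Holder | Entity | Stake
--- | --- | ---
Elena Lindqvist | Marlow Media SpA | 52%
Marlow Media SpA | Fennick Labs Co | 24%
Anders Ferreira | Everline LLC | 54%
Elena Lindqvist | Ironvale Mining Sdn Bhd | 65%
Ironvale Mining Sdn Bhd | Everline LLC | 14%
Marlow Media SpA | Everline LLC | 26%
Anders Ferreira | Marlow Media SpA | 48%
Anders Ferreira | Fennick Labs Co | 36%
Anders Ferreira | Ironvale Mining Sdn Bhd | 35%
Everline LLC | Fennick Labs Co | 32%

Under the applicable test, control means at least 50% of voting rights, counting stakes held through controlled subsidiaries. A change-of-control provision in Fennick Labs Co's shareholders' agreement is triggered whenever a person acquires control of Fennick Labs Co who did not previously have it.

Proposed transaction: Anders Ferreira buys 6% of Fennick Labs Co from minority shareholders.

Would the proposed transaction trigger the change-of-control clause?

No

The purchase changes only Anders's holdings, so Anders is the only person who could newly come to control Fennick.
Anders holds 54% of Everline, so Anders controls Everline.
Everline and Anders together hold 32% + 36% = 68% of Fennick, so Anders controls Fennick.
So Anders already controls Fennick before the transaction.
After the purchase, Anders's direct stake in Fennick rises to 36% + 6% = 42%.
Anders controlled Fennick already, so this is not a new person acquiring control; every other person's position is unchanged or reduced.
No new person acquires control, so the clause is not triggered.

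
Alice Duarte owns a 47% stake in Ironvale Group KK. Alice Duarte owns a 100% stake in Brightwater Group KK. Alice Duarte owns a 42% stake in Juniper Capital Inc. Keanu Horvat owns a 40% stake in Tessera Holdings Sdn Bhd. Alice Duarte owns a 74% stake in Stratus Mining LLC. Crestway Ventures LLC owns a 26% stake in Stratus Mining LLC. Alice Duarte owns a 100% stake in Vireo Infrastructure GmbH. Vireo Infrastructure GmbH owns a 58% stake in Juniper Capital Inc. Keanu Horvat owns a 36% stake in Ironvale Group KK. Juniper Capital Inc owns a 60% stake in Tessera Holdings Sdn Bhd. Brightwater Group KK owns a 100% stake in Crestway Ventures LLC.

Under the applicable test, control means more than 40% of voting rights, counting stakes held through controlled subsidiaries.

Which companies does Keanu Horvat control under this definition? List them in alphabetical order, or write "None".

Keanu's largest direct stake is 40% in Tessera, which does not meet the threshold.

None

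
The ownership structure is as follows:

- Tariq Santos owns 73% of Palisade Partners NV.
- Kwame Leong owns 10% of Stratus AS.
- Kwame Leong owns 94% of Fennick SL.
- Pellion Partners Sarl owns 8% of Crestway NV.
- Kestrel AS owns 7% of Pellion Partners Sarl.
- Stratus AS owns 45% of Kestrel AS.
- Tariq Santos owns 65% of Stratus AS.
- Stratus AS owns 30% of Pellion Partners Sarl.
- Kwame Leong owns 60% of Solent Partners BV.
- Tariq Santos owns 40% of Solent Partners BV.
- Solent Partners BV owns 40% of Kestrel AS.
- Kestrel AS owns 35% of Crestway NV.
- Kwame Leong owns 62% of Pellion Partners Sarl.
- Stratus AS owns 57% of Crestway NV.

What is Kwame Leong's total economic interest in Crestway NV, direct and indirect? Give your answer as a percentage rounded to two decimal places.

21.03%

Kwame reaches Crestway along 7 paths.
Via Stratus: 10% × 57% = 5.7%.
Via Stratus → Kestrel: 10% × 45% × 35% = 1.575%.
Via Solent → Kestrel: 60% × 40% × 35% = 8.4%.
Via Stratus → Pellion: 10% × 30% × 8% = 0.24%.
Via Pellion: 62% × 8% = 4.96%.
Via Stratus → Kestrel → Pellion: 10% × 45% × 7% × 8% = 0.0252%.
Via Solent → Kestrel → Pellion: 60% × 40% × 7% × 8% = 0.1344%.
Total: 5.7% + 1.575% + 8.4% + 0.24% + 4.96% + 0.0252% + 0.1344% = 21.0346%.
Rounded: 21.03%.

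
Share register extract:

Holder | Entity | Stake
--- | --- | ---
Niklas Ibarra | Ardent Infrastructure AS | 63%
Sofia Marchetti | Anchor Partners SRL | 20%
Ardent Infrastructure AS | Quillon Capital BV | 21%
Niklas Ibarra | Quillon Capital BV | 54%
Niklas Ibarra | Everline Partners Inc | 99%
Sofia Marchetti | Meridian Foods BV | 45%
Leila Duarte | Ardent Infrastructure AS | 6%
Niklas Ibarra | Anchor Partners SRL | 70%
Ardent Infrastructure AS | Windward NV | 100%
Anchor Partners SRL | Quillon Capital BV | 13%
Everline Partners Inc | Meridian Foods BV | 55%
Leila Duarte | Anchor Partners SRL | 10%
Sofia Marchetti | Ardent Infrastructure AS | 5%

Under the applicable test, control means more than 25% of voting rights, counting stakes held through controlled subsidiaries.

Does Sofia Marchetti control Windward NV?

Sofia holds 45% of Meridian, so Sofia controls Meridian.
Neither Sofia nor any entity Sofia controls holds any voting interest in Windward.
So Sofia does not control Windward.

No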